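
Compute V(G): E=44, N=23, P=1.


Formula: V(G) = E - N + 2P
V(G) = 44 - 23 + 2*1
V(G) = 21 + 2
V(G) = 23

23


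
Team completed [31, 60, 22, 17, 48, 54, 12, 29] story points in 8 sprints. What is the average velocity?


Formula: Avg velocity = Total points / Number of sprints
Points: [31, 60, 22, 17, 48, 54, 12, 29]
Sum = 31 + 60 + 22 + 17 + 48 + 54 + 12 + 29 = 273
Avg velocity = 273 / 8 = 34.13 points/sprint

34.13 points/sprint


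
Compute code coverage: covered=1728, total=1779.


Coverage = covered / total * 100
Coverage = 1728 / 1779 * 100
Coverage = 97.13%

97.13%


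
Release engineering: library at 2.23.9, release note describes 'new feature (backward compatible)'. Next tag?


Current: 2.23.9
Change category: 'new feature (backward compatible)' → minor bump
SemVer rule: minor bump → increment MINOR, reset PATCH to 0 (MAJOR unchanged)
New: 2.24.0

2.24.0


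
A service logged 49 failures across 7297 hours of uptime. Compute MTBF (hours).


Formula: MTBF = Total operating time / Number of failures
MTBF = 7297 / 49
MTBF = 148.92 hours

148.92 hours


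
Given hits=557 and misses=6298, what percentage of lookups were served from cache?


Formula: hit rate = hits / (hits + misses) * 100
hit rate = 557 / (557 + 6298) * 100
hit rate = 557 / 6855 * 100
hit rate = 8.13%

8.13%


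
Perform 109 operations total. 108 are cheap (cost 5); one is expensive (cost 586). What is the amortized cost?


Formula: Amortized cost = Total cost / Operations
Total cost = (108 * 5) + (1 * 586)
Total cost = 540 + 586 = 1126
Amortized = 1126 / 109 = 10.3303

10.3303


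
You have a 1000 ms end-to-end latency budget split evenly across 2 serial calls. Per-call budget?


Formula: per_stage = total_budget / stages
per_stage = 1000 / 2
per_stage = 500.0 ms

500.0 ms


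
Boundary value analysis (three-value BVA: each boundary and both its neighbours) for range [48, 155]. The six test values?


Range: [48, 155]
Boundaries: just below min, min, min+1, max-1, max, just above max
Values: [47, 48, 49, 154, 155, 156]

[47, 48, 49, 154, 155, 156]


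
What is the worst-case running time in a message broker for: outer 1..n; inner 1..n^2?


Reasoning: n times n^2
Complexity: O(n^3)

O(n^3)


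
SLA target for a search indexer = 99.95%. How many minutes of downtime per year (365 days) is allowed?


Formula: allowed downtime = period * (100 - SLA) / 100
Period (year (365 days)) = 525600 minutes
Unavailability fraction = (100 - 99.95) / 100
Allowed downtime = 525600 * (100 - 99.95) / 100
Allowed downtime = 262.8 minutes

262.8 minutes


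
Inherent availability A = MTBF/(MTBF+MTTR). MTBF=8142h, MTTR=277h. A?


Availability = MTBF / (MTBF + MTTR)
Availability = 8142 / (8142 + 277)
Availability = 8142 / 8419
Availability = 96.7098%

96.7098%


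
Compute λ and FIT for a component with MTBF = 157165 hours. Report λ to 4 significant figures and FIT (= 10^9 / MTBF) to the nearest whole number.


Formula: λ = 1 / MTBF; FIT = λ × 1e9 = 1e9 / MTBF
λ = 1 / 157165 ≈ 6.363e-06 failures/hour
FIT = 1e9 / 157165 ≈ 6363 failures per 1e9 hours (nearest whole number)

λ = 6.363e-06 /h, FIT = 6363


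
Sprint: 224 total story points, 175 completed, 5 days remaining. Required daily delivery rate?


Formula: Required rate = Remaining points / Days left
Remaining = 224 - 175 = 49 points
Required rate = 49 / 5 = 9.8 points/day

9.8 points/day


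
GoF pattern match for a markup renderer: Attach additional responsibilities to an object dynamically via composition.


This matches the Decorator pattern

Decorator


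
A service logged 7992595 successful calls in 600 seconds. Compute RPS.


Formula: throughput = requests / seconds
throughput = 7992595 / 600
throughput = 13320.99 requests/second

13320.99 requests/second


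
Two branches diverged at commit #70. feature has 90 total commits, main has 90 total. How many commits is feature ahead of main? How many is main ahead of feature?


Common ancestor: commit #70
feature commits after divergence: 90 - 70 = 20
main commits after divergence: 90 - 70 = 20
feature is 20 commits ahead of main
main is 20 commits ahead of feature

feature ahead: 20, main ahead: 20


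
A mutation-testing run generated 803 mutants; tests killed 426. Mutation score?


Mutation score = killed / total * 100
Mutation score = 426 / 803 * 100
Mutation score = 53.05%

53.05%


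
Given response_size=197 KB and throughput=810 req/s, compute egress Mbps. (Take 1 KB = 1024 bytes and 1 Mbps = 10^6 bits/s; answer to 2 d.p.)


Formula: Mbps = payload_bytes * RPS * 8 / 1e6
Payload per request = 197 KB = 197 * 1024 = 201728 bytes
Total bytes/sec = 201728 * 810 = 163399680
Total bits/sec = 163399680 * 8 = 1307197440
Mbps = 1307197440 / 1e6 = 1307.2

1307.2 Mbps


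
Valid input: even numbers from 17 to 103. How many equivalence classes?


Constraint: even integers in [17, 103]
Class 1: x < 17 — out-of-range invalid
Class 2: x in [17,103] but odd — wrong type invalid
Class 3: x in [17,103] and even — valid
Class 4: x > 103 — out-of-range invalid
Total equivalence classes: 4

4 equivalence classes


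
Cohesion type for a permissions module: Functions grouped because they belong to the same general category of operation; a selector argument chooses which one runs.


Reasoning: Grouped by category of activity, not by data or sequence
Type: Logical cohesion

Logical cohesion


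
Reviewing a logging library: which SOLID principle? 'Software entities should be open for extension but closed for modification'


This describes the Open/Closed Principle (OCP)

Open/Closed Principle (OCP)


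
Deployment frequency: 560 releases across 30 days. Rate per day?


Formula: deployments per day = releases / days
= 560 / 30
= 18.667 deploys/day
(equivalently, 130.67 deploys/week)

18.667 deploys/day


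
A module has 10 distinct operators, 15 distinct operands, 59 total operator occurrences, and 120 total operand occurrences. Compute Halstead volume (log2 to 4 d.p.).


Formula: V = N * log2(η), where N = N1 + N2 and η = η1 + η2
η = 10 + 15 = 25
N = 59 + 120 = 179
log2(25) ≈ 4.6439
V = 179 * 4.6439 = 831.26

831.26


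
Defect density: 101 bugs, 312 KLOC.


Defect density = defects / KLOC
Defect density = 101 / 312
Defect density = 0.324 defects/KLOC

0.324 defects/KLOC


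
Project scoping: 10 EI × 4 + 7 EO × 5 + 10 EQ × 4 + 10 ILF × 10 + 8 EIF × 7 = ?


UFP = EI*4 + EO*5 + EQ*4 + ILF*10 + EIF*7
UFP = 10*4 + 7*5 + 10*4 + 10*10 + 8*7
UFP = 40 + 35 + 40 + 100 + 56
UFP = 271

271


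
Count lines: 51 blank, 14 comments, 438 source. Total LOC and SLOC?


Total LOC = blank + comment + code
Total LOC = 51 + 14 + 438 = 503
SLOC (source only) = code = 438

Total LOC: 503, SLOC: 438


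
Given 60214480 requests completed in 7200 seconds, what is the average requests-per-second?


Formula: throughput = requests / seconds
throughput = 60214480 / 7200
throughput = 8363.12 requests/second

8363.12 requests/second


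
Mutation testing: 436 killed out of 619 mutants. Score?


Mutation score = killed / total * 100
Mutation score = 436 / 619 * 100
Mutation score = 70.44%

70.44%


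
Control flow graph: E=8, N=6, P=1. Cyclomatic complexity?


Formula: V(G) = E - N + 2P
V(G) = 8 - 6 + 2*1
V(G) = 2 + 2
V(G) = 4

4


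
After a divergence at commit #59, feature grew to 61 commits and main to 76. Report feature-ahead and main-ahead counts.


Common ancestor: commit #59
feature commits after divergence: 61 - 59 = 2
main commits after divergence: 76 - 59 = 17
feature is 2 commits ahead of main
main is 17 commits ahead of feature

feature ahead: 2, main ahead: 17


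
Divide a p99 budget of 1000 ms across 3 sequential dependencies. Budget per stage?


Formula: per_stage = total_budget / stages
per_stage = 1000 / 3
per_stage = 333.33 ms

333.33 ms


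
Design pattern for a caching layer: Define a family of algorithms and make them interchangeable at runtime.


This matches the Strategy pattern

Strategy


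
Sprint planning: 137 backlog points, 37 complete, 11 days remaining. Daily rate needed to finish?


Formula: Required rate = Remaining points / Days left
Remaining = 137 - 37 = 100 points
Required rate = 100 / 11 = 9.09 points/day

9.09 points/day


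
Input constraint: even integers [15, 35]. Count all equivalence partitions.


Constraint: even integers in [15, 35]
Class 1: x < 15 — out-of-range invalid
Class 2: x in [15,35] but odd — wrong type invalid
Class 3: x in [15,35] and even — valid
Class 4: x > 35 — out-of-range invalid
Total equivalence classes: 4

4 equivalence classes


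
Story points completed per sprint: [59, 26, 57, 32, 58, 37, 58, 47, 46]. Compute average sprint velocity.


Formula: Avg velocity = Total points / Number of sprints
Points: [59, 26, 57, 32, 58, 37, 58, 47, 46]
Sum = 59 + 26 + 57 + 32 + 58 + 37 + 58 + 47 + 46 = 420
Avg velocity = 420 / 9 = 46.67 points/sprint

46.67 points/sprint


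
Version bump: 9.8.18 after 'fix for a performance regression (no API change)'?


Current: 9.8.18
Change category: 'fix for a performance regression (no API change)' → patch bump
SemVer rule: patch bump → increment PATCH (MAJOR and MINOR unchanged)
New: 9.8.19

9.8.19


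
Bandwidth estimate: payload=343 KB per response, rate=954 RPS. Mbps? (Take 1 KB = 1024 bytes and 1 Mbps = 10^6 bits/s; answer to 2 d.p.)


Formula: Mbps = payload_bytes * RPS * 8 / 1e6
Payload per request = 343 KB = 343 * 1024 = 351232 bytes
Total bytes/sec = 351232 * 954 = 335075328
Total bits/sec = 335075328 * 8 = 2680602624
Mbps = 2680602624 / 1e6 = 2680.6

2680.6 Mbps


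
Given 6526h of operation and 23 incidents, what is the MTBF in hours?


Formula: MTBF = Total operating time / Number of failures
MTBF = 6526 / 23
MTBF = 283.74 hours

283.74 hours


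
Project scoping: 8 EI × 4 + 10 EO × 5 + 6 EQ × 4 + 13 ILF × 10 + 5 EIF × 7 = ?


UFP = EI*4 + EO*5 + EQ*4 + ILF*10 + EIF*7
UFP = 8*4 + 10*5 + 6*4 + 13*10 + 5*7
UFP = 32 + 50 + 24 + 130 + 35
UFP = 271

271


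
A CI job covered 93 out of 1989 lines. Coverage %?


Coverage = covered / total * 100
Coverage = 93 / 1989 * 100
Coverage = 4.68%

4.68%


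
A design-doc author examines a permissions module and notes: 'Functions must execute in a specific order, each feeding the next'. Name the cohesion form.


Reasoning: Output of one is input to next
Type: Sequential cohesion

Sequential cohesion


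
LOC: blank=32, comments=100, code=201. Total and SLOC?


Total LOC = blank + comment + code
Total LOC = 32 + 100 + 201 = 333
SLOC (source only) = code = 201

Total LOC: 333, SLOC: 201


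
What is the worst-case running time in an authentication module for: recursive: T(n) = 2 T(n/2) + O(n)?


Reasoning: master theorem case 2 (merge-sort recurrence)
Complexity: O(n log n)

O(n log n)


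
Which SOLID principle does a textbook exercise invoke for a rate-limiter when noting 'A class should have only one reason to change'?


This describes the Single Responsibility Principle (SRP)

Single Responsibility Principle (SRP)


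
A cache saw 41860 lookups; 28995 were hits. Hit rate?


Formula: hit rate = hits / (hits + misses) * 100
hit rate = 28995 / (28995 + 12865) * 100
hit rate = 28995 / 41860 * 100
hit rate = 69.27%

69.27%


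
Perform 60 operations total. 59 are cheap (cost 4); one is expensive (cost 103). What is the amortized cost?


Formula: Amortized cost = Total cost / Operations
Total cost = (59 * 4) + (1 * 103)
Total cost = 236 + 103 = 339
Amortized = 339 / 60 = 5.65

5.65


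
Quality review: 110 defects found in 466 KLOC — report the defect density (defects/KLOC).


Defect density = defects / KLOC
Defect density = 110 / 466
Defect density = 0.236 defects/KLOC

0.236 defects/KLOC


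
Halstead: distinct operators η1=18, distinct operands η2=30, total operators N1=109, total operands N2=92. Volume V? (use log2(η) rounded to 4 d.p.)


Formula: V = N * log2(η), where N = N1 + N2 and η = η1 + η2
η = 18 + 30 = 48
N = 109 + 92 = 201
log2(48) ≈ 5.5850
V = 201 * 5.5850 = 1122.59

1122.59


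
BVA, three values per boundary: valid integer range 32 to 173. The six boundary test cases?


Range: [32, 173]
Boundaries: just below min, min, min+1, max-1, max, just above max
Values: [31, 32, 33, 172, 173, 174]

[31, 32, 33, 172, 173, 174]


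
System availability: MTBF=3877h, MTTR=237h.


Availability = MTBF / (MTBF + MTTR)
Availability = 3877 / (3877 + 237)
Availability = 3877 / 4114
Availability = 94.2392%

94.2392%


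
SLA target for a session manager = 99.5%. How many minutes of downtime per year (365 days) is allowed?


Formula: allowed downtime = period * (100 - SLA) / 100
Period (year (365 days)) = 525600 minutes
Unavailability fraction = (100 - 99.5) / 100
Allowed downtime = 525600 * (100 - 99.5) / 100
Allowed downtime = 2628.0 minutes

2628.0 minutes


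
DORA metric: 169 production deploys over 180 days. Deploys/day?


Formula: deployments per day = releases / days
= 169 / 180
= 0.939 deploys/day
(equivalently, 6.57 deploys/week)

0.939 deploys/day


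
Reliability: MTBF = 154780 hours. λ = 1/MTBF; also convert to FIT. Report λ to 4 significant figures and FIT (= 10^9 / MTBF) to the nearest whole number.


Formula: λ = 1 / MTBF; FIT = λ × 1e9 = 1e9 / MTBF
λ = 1 / 154780 ≈ 6.461e-06 failures/hour
FIT = 1e9 / 154780 ≈ 6461 failures per 1e9 hours (nearest whole number)

λ = 6.461e-06 /h, FIT = 6461


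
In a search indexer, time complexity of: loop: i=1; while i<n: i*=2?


Reasoning: i doubles each step so iterations are log2(n)
Complexity: O(log n)

O(log n)


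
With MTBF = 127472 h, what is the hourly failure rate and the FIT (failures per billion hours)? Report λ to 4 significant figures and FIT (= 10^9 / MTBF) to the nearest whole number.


Formula: λ = 1 / MTBF; FIT = λ × 1e9 = 1e9 / MTBF
λ = 1 / 127472 ≈ 7.845e-06 failures/hour
FIT = 1e9 / 127472 ≈ 7845 failures per 1e9 hours (nearest whole number)

λ = 7.845e-06 /h, FIT = 7845


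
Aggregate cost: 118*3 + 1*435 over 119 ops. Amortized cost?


Formula: Amortized cost = Total cost / Operations
Total cost = (118 * 3) + (1 * 435)
Total cost = 354 + 435 = 789
Amortized = 789 / 119 = 6.6303

6.6303


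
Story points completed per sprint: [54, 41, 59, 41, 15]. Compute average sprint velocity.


Formula: Avg velocity = Total points / Number of sprints
Points: [54, 41, 59, 41, 15]
Sum = 54 + 41 + 59 + 41 + 15 = 210
Avg velocity = 210 / 5 = 42.0 points/sprint

42.0 points/sprint


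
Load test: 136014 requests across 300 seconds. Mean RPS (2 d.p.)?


Formula: throughput = requests / seconds
throughput = 136014 / 300
throughput = 453.38 requests/second

453.38 requests/second


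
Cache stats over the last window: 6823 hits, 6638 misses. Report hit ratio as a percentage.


Formula: hit rate = hits / (hits + misses) * 100
hit rate = 6823 / (6823 + 6638) * 100
hit rate = 6823 / 13461 * 100
hit rate = 50.69%

50.69%


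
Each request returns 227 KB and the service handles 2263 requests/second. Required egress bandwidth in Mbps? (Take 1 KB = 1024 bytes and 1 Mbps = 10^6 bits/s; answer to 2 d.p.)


Formula: Mbps = payload_bytes * RPS * 8 / 1e6
Payload per request = 227 KB = 227 * 1024 = 232448 bytes
Total bytes/sec = 232448 * 2263 = 526029824
Total bits/sec = 526029824 * 8 = 4208238592
Mbps = 4208238592 / 1e6 = 4208.24

4208.24 Mbps


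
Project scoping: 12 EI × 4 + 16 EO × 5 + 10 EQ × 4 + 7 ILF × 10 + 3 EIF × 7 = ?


UFP = EI*4 + EO*5 + EQ*4 + ILF*10 + EIF*7
UFP = 12*4 + 16*5 + 10*4 + 7*10 + 3*7
UFP = 48 + 80 + 40 + 70 + 21
UFP = 259

259


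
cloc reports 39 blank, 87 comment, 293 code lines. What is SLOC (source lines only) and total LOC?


Total LOC = blank + comment + code
Total LOC = 39 + 87 + 293 = 419
SLOC (source only) = code = 293

Total LOC: 419, SLOC: 293


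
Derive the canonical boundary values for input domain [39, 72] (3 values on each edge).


Range: [39, 72]
Boundaries: just below min, min, min+1, max-1, max, just above max
Values: [38, 39, 40, 71, 72, 73]

[38, 39, 40, 71, 72, 73]


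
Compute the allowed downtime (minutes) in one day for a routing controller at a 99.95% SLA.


Formula: allowed downtime = period * (100 - SLA) / 100
Period (day) = 1440 minutes
Unavailability fraction = (100 - 99.95) / 100
Allowed downtime = 1440 * (100 - 99.95) / 100
Allowed downtime = 0.72 minutes

0.72 minutes


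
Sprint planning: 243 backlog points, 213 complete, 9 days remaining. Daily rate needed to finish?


Formula: Required rate = Remaining points / Days left
Remaining = 243 - 213 = 30 points
Required rate = 30 / 9 = 3.33 points/day

3.33 points/day


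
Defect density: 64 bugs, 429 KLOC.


Defect density = defects / KLOC
Defect density = 64 / 429
Defect density = 0.149 defects/KLOC

0.149 defects/KLOC


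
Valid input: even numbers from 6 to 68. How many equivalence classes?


Constraint: even integers in [6, 68]
Class 1: x < 6 — out-of-range invalid
Class 2: x in [6,68] but odd — wrong type invalid
Class 3: x in [6,68] and even — valid
Class 4: x > 68 — out-of-range invalid
Total equivalence classes: 4

4 equivalence classes


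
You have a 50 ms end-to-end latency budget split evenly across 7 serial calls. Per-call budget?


Formula: per_stage = total_budget / stages
per_stage = 50 / 7
per_stage = 7.14 ms

7.14 ms


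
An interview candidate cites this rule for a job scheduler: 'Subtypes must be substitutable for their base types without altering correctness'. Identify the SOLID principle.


This describes the Liskov Substitution Principle (LSP)

Liskov Substitution Principle (LSP)


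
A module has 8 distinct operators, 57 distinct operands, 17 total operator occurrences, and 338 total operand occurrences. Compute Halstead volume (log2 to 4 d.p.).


Formula: V = N * log2(η), where N = N1 + N2 and η = η1 + η2
η = 8 + 57 = 65
N = 17 + 338 = 355
log2(65) ≈ 6.0224
V = 355 * 6.0224 = 2137.95

2137.95


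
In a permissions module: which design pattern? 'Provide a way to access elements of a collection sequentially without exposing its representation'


This matches the Iterator pattern

Iterator


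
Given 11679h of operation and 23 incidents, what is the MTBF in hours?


Formula: MTBF = Total operating time / Number of failures
MTBF = 11679 / 23
MTBF = 507.78 hours

507.78 hours


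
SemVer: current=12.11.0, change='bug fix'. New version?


Current: 12.11.0
Change category: 'bug fix' → patch bump
SemVer rule: patch bump → increment PATCH (MAJOR and MINOR unchanged)
New: 12.11.1

12.11.1


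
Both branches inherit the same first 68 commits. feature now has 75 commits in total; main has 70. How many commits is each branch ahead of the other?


Common ancestor: commit #68
feature commits after divergence: 75 - 68 = 7
main commits after divergence: 70 - 68 = 2
feature is 7 commits ahead of main
main is 2 commits ahead of feature

feature ahead: 7, main ahead: 2


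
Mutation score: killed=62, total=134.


Mutation score = killed / total * 100
Mutation score = 62 / 134 * 100
Mutation score = 46.27%

46.27%


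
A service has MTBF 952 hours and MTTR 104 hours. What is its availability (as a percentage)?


Availability = MTBF / (MTBF + MTTR)
Availability = 952 / (952 + 104)
Availability = 952 / 1056
Availability = 90.1515%

90.1515%


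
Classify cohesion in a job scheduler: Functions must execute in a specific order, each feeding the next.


Reasoning: Output of one is input to next
Type: Sequential cohesion

Sequential cohesion


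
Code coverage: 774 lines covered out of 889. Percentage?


Coverage = covered / total * 100
Coverage = 774 / 889 * 100
Coverage = 87.06%

87.06%


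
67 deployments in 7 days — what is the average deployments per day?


Formula: deployments per day = releases / days
= 67 / 7
= 9.571 deploys/day
(equivalently, 67.0 deploys/week)

9.571 deploys/day


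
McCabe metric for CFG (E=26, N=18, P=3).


Formula: V(G) = E - N + 2P
V(G) = 26 - 18 + 2*3
V(G) = 8 + 6
V(G) = 14

14


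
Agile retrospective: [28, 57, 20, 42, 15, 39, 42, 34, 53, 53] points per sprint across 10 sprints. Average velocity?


Formula: Avg velocity = Total points / Number of sprints
Points: [28, 57, 20, 42, 15, 39, 42, 34, 53, 53]
Sum = 28 + 57 + 20 + 42 + 15 + 39 + 42 + 34 + 53 + 53 = 383
Avg velocity = 383 / 10 = 38.3 points/sprint

38.3 points/sprint


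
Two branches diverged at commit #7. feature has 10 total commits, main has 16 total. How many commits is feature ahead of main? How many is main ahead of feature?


Common ancestor: commit #7
feature commits after divergence: 10 - 7 = 3
main commits after divergence: 16 - 7 = 9
feature is 3 commits ahead of main
main is 9 commits ahead of feature

feature ahead: 3, main ahead: 9


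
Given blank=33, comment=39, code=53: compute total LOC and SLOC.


Total LOC = blank + comment + code
Total LOC = 33 + 39 + 53 = 125
SLOC (source only) = code = 53

Total LOC: 125, SLOC: 53


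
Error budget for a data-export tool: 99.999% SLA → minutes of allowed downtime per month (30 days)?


Formula: allowed downtime = period * (100 - SLA) / 100
Period (month (30 days)) = 43200 minutes
Unavailability fraction = (100 - 99.999) / 100
Allowed downtime = 43200 * (100 - 99.999) / 100
Allowed downtime = 0.432 minutes

0.432 minutes


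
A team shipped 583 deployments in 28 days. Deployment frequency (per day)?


Formula: deployments per day = releases / days
= 583 / 28
= 20.821 deploys/day
(equivalently, 145.75 deploys/week)

20.821 deploys/day


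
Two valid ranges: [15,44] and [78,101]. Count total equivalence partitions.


Valid ranges: [15,44] and [78,101]
Class 1: x < 15 — invalid
Class 2: 15 ≤ x ≤ 44 — valid
Class 3: 44 < x < 78 — invalid (gap between ranges)
Class 4: 78 ≤ x ≤ 101 — valid
Class 5: x > 101 — invalid
Total equivalence classes: 5

5 equivalence classes


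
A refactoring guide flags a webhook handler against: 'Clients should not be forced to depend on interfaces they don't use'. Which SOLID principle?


This describes the Interface Segregation Principle (ISP)

Interface Segregation Principle (ISP)


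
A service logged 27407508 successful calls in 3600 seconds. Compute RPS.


Formula: throughput = requests / seconds
throughput = 27407508 / 3600
throughput = 7613.2 requests/second

7613.2 requests/second


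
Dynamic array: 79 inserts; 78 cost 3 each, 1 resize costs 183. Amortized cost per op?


Formula: Amortized cost = Total cost / Operations
Total cost = (78 * 3) + (1 * 183)
Total cost = 234 + 183 = 417
Amortized = 417 / 79 = 5.2785

5.2785


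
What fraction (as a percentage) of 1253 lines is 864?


Coverage = covered / total * 100
Coverage = 864 / 1253 * 100
Coverage = 68.95%

68.95%


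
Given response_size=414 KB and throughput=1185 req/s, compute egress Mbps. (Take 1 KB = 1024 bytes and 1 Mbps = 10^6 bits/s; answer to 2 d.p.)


Formula: Mbps = payload_bytes * RPS * 8 / 1e6
Payload per request = 414 KB = 414 * 1024 = 423936 bytes
Total bytes/sec = 423936 * 1185 = 502364160
Total bits/sec = 502364160 * 8 = 4018913280
Mbps = 4018913280 / 1e6 = 4018.91

4018.91 Mbps


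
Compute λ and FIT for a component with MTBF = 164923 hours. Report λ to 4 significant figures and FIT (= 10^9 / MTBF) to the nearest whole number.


Formula: λ = 1 / MTBF; FIT = λ × 1e9 = 1e9 / MTBF
λ = 1 / 164923 ≈ 6.063e-06 failures/hour
FIT = 1e9 / 164923 ≈ 6063 failures per 1e9 hours (nearest whole number)

λ = 6.063e-06 /h, FIT = 6063


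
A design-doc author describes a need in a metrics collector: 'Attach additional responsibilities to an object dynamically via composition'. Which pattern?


This matches the Decorator pattern

Decorator


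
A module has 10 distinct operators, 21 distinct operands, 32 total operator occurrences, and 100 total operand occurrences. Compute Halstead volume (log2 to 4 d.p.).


Formula: V = N * log2(η), where N = N1 + N2 and η = η1 + η2
η = 10 + 21 = 31
N = 32 + 100 = 132
log2(31) ≈ 4.9542
V = 132 * 4.9542 = 653.95

653.95


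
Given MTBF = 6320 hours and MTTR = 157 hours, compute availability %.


Availability = MTBF / (MTBF + MTTR)
Availability = 6320 / (6320 + 157)
Availability = 6320 / 6477
Availability = 97.576%

97.576%


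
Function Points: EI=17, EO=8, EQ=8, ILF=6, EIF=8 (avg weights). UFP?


UFP = EI*4 + EO*5 + EQ*4 + ILF*10 + EIF*7
UFP = 17*4 + 8*5 + 8*4 + 6*10 + 8*7
UFP = 68 + 40 + 32 + 60 + 56
UFP = 256

256


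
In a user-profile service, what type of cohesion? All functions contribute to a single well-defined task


Reasoning: Best: single purpose
Type: Functional cohesion

Functional cohesion


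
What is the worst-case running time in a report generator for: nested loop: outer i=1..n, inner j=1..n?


Reasoning: n iterations times n iterations
Complexity: O(n^2)

O(n^2)


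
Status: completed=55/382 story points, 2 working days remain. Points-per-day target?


Formula: Required rate = Remaining points / Days left
Remaining = 382 - 55 = 327 points
Required rate = 327 / 2 = 163.5 points/day

163.5 points/day


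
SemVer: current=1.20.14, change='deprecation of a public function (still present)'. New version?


Current: 1.20.14
Change category: 'deprecation of a public function (still present)' → minor bump
SemVer rule: minor bump → increment MINOR, reset PATCH to 0 (MAJOR unchanged)
New: 1.21.0

1.21.0


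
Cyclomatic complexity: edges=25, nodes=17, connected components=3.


Formula: V(G) = E - N + 2P
V(G) = 25 - 17 + 2*3
V(G) = 8 + 6
V(G) = 14

14


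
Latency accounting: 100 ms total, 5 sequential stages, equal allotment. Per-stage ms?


Formula: per_stage = total_budget / stages
per_stage = 100 / 5
per_stage = 20.0 ms

20.0 ms


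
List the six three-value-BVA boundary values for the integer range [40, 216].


Range: [40, 216]
Boundaries: just below min, min, min+1, max-1, max, just above max
Values: [39, 40, 41, 215, 216, 217]

[39, 40, 41, 215, 216, 217]


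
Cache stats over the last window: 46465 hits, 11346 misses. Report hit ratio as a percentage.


Formula: hit rate = hits / (hits + misses) * 100
hit rate = 46465 / (46465 + 11346) * 100
hit rate = 46465 / 57811 * 100
hit rate = 80.37%

80.37%


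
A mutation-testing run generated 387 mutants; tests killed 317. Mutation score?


Mutation score = killed / total * 100
Mutation score = 317 / 387 * 100
Mutation score = 81.91%

81.91%


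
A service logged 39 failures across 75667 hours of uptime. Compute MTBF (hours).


Formula: MTBF = Total operating time / Number of failures
MTBF = 75667 / 39
MTBF = 1940.18 hours

1940.18 hours


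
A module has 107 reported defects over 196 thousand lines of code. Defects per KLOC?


Defect density = defects / KLOC
Defect density = 107 / 196
Defect density = 0.546 defects/KLOC

0.546 defects/KLOC


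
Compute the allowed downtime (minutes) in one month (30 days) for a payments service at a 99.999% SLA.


Formula: allowed downtime = period * (100 - SLA) / 100
Period (month (30 days)) = 43200 minutes
Unavailability fraction = (100 - 99.999) / 100
Allowed downtime = 43200 * (100 - 99.999) / 100
Allowed downtime = 0.432 minutes

0.432 minutes


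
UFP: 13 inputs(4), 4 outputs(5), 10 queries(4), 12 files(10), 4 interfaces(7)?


UFP = EI*4 + EO*5 + EQ*4 + ILF*10 + EIF*7
UFP = 13*4 + 4*5 + 10*4 + 12*10 + 4*7
UFP = 52 + 20 + 40 + 120 + 28
UFP = 260

260


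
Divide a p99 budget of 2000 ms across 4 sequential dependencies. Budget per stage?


Formula: per_stage = total_budget / stages
per_stage = 2000 / 4
per_stage = 500.0 ms

500.0 ms


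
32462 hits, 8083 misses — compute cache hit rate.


Formula: hit rate = hits / (hits + misses) * 100
hit rate = 32462 / (32462 + 8083) * 100
hit rate = 32462 / 40545 * 100
hit rate = 80.06%

80.06%


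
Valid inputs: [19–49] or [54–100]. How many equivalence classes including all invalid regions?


Valid ranges: [19,49] and [54,100]
Class 1: x < 19 — invalid
Class 2: 19 ≤ x ≤ 49 — valid
Class 3: 49 < x < 54 — invalid (gap between ranges)
Class 4: 54 ≤ x ≤ 100 — valid
Class 5: x > 100 — invalid
Total equivalence classes: 5

5 equivalence classes


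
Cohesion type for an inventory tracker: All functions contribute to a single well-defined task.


Reasoning: Best: single purpose
Type: Functional cohesion

Functional cohesion


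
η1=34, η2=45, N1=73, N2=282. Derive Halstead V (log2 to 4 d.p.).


Formula: V = N * log2(η), where N = N1 + N2 and η = η1 + η2
η = 34 + 45 = 79
N = 73 + 282 = 355
log2(79) ≈ 6.3038
V = 355 * 6.3038 = 2237.85

2237.85


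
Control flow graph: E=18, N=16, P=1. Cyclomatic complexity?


Formula: V(G) = E - N + 2P
V(G) = 18 - 16 + 2*1
V(G) = 2 + 2
V(G) = 4

4


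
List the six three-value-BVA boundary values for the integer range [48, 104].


Range: [48, 104]
Boundaries: just below min, min, min+1, max-1, max, just above max
Values: [47, 48, 49, 103, 104, 105]

[47, 48, 49, 103, 104, 105]


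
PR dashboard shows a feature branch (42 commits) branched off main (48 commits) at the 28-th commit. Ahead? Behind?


Common ancestor: commit #28
feature commits after divergence: 42 - 28 = 14
main commits after divergence: 48 - 28 = 20
feature is 14 commits ahead of main
main is 20 commits ahead of feature

feature ahead: 14, main ahead: 20


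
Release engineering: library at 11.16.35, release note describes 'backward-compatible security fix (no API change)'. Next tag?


Current: 11.16.35
Change category: 'backward-compatible security fix (no API change)' → patch bump
SemVer rule: patch bump → increment PATCH (MAJOR and MINOR unchanged)
New: 11.16.36

11.16.36


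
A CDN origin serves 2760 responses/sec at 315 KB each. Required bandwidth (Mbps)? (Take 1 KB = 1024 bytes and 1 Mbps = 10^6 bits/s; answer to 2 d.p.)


Formula: Mbps = payload_bytes * RPS * 8 / 1e6
Payload per request = 315 KB = 315 * 1024 = 322560 bytes
Total bytes/sec = 322560 * 2760 = 890265600
Total bits/sec = 890265600 * 8 = 7122124800
Mbps = 7122124800 / 1e6 = 7122.12

7122.12 Mbps


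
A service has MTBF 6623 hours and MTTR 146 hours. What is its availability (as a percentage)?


Availability = MTBF / (MTBF + MTTR)
Availability = 6623 / (6623 + 146)
Availability = 6623 / 6769
Availability = 97.8431%

97.8431%


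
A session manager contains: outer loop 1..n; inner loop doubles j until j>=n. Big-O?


Reasoning: linear outer times logarithmic inner
Complexity: O(n log n)

O(n log n)


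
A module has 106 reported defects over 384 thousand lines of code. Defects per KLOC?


Defect density = defects / KLOC
Defect density = 106 / 384
Defect density = 0.276 defects/KLOC

0.276 defects/KLOC


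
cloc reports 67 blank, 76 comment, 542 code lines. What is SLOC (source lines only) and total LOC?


Total LOC = blank + comment + code
Total LOC = 67 + 76 + 542 = 685
SLOC (source only) = code = 542

Total LOC: 685, SLOC: 542


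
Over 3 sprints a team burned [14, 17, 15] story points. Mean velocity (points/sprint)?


Formula: Avg velocity = Total points / Number of sprints
Points: [14, 17, 15]
Sum = 14 + 17 + 15 = 46
Avg velocity = 46 / 3 = 15.33 points/sprint

15.33 points/sprint


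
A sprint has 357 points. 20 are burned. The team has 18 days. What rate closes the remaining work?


Formula: Required rate = Remaining points / Days left
Remaining = 357 - 20 = 337 points
Required rate = 337 / 18 = 18.72 points/day

18.72 points/day


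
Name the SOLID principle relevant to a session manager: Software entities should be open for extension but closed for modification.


This describes the Open/Closed Principle (OCP)

Open/Closed Principle (OCP)


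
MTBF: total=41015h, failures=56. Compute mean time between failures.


Formula: MTBF = Total operating time / Number of failures
MTBF = 41015 / 56
MTBF = 732.41 hours

732.41 hours


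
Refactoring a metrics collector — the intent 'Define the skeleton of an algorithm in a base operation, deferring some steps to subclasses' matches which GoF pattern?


This matches the Template Method pattern

Template Method


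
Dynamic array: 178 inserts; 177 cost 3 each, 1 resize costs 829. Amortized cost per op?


Formula: Amortized cost = Total cost / Operations
Total cost = (177 * 3) + (1 * 829)
Total cost = 531 + 829 = 1360
Amortized = 1360 / 178 = 7.6404

7.6404


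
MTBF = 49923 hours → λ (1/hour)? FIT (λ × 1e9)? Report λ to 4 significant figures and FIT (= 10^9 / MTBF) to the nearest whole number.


Formula: λ = 1 / MTBF; FIT = λ × 1e9 = 1e9 / MTBF
λ = 1 / 49923 ≈ 2.003e-05 failures/hour
FIT = 1e9 / 49923 ≈ 20031 failures per 1e9 hours (nearest whole number)

λ = 2.003e-05 /h, FIT = 20031


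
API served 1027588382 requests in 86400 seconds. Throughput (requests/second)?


Formula: throughput = requests / seconds
throughput = 1027588382 / 86400
throughput = 11893.38 requests/second

11893.38 requests/second


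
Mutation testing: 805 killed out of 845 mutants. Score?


Mutation score = killed / total * 100
Mutation score = 805 / 845 * 100
Mutation score = 95.27%

95.27%


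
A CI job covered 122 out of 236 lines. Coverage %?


Coverage = covered / total * 100
Coverage = 122 / 236 * 100
Coverage = 51.69%

51.69%


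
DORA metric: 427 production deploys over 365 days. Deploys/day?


Formula: deployments per day = releases / days
= 427 / 365
= 1.17 deploys/day
(equivalently, 8.19 deploys/week)

1.17 deploys/day


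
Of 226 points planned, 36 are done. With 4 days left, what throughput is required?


Formula: Required rate = Remaining points / Days left
Remaining = 226 - 36 = 190 points
Required rate = 190 / 4 = 47.5 points/day

47.5 points/day


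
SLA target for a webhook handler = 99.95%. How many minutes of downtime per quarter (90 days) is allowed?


Formula: allowed downtime = period * (100 - SLA) / 100
Period (quarter (90 days)) = 129600 minutes
Unavailability fraction = (100 - 99.95) / 100
Allowed downtime = 129600 * (100 - 99.95) / 100
Allowed downtime = 64.8 minutes

64.8 minutes


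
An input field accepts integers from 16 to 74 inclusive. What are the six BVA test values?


Range: [16, 74]
Boundaries: just below min, min, min+1, max-1, max, just above max
Values: [15, 16, 17, 73, 74, 75]

[15, 16, 17, 73, 74, 75]


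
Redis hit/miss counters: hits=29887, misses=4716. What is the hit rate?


Formula: hit rate = hits / (hits + misses) * 100
hit rate = 29887 / (29887 + 4716) * 100
hit rate = 29887 / 34603 * 100
hit rate = 86.37%

86.37%


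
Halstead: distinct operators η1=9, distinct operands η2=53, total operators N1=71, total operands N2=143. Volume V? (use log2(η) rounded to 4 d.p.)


Formula: V = N * log2(η), where N = N1 + N2 and η = η1 + η2
η = 9 + 53 = 62
N = 71 + 143 = 214
log2(62) ≈ 5.9542
V = 214 * 5.9542 = 1274.20

1274.20


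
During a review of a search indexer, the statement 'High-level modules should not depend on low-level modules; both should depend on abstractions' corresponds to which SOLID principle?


This describes the Dependency Inversion Principle (DIP)

Dependency Inversion Principle (DIP)


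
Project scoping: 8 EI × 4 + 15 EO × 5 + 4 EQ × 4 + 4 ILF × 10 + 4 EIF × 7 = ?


UFP = EI*4 + EO*5 + EQ*4 + ILF*10 + EIF*7
UFP = 8*4 + 15*5 + 4*4 + 4*10 + 4*7
UFP = 32 + 75 + 16 + 40 + 28
UFP = 191

191


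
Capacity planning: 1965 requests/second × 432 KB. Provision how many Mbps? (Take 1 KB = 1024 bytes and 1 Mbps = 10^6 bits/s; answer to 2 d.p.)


Formula: Mbps = payload_bytes * RPS * 8 / 1e6
Payload per request = 432 KB = 432 * 1024 = 442368 bytes
Total bytes/sec = 442368 * 1965 = 869253120
Total bits/sec = 869253120 * 8 = 6954024960
Mbps = 6954024960 / 1e6 = 6954.02

6954.02 Mbps


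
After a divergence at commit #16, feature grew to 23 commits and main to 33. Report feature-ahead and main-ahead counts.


Common ancestor: commit #16
feature commits after divergence: 23 - 16 = 7
main commits after divergence: 33 - 16 = 17
feature is 7 commits ahead of main
main is 17 commits ahead of feature

feature ahead: 7, main ahead: 17


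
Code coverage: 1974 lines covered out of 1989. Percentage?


Coverage = covered / total * 100
Coverage = 1974 / 1989 * 100
Coverage = 99.25%

99.25%


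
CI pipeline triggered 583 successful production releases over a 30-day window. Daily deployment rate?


Formula: deployments per day = releases / days
= 583 / 30
= 19.433 deploys/day
(equivalently, 136.03 deploys/week)

19.433 deploys/day


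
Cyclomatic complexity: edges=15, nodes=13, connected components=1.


Formula: V(G) = E - N + 2P
V(G) = 15 - 13 + 2*1
V(G) = 2 + 2
V(G) = 4

4


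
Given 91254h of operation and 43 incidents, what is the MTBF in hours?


Formula: MTBF = Total operating time / Number of failures
MTBF = 91254 / 43
MTBF = 2122.19 hours

2122.19 hours


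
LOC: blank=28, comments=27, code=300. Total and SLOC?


Total LOC = blank + comment + code
Total LOC = 28 + 27 + 300 = 355
SLOC (source only) = code = 300

Total LOC: 355, SLOC: 300


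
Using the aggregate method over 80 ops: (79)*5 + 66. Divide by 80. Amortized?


Formula: Amortized cost = Total cost / Operations
Total cost = (79 * 5) + (1 * 66)
Total cost = 395 + 66 = 461
Amortized = 461 / 80 = 5.7625

5.7625


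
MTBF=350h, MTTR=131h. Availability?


Availability = MTBF / (MTBF + MTTR)
Availability = 350 / (350 + 131)
Availability = 350 / 481
Availability = 72.7651%

72.7651%


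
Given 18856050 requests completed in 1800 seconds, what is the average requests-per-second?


Formula: throughput = requests / seconds
throughput = 18856050 / 1800
throughput = 10475.58 requests/second

10475.58 requests/second


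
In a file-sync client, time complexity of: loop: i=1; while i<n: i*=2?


Reasoning: i doubles each step so iterations are log2(n)
Complexity: O(log n)

O(log n)


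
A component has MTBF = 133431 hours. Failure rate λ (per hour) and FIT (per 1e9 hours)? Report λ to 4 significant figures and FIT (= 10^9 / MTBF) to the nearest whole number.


Formula: λ = 1 / MTBF; FIT = λ × 1e9 = 1e9 / MTBF
λ = 1 / 133431 ≈ 7.495e-06 failures/hour
FIT = 1e9 / 133431 ≈ 7495 failures per 1e9 hours (nearest whole number)

λ = 7.495e-06 /h, FIT = 7495


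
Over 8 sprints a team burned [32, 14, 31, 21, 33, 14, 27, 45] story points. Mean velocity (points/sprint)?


Formula: Avg velocity = Total points / Number of sprints
Points: [32, 14, 31, 21, 33, 14, 27, 45]
Sum = 32 + 14 + 31 + 21 + 33 + 14 + 27 + 45 = 217
Avg velocity = 217 / 8 = 27.13 points/sprint

27.13 points/sprint


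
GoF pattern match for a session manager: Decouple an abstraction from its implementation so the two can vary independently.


This matches the Bridge pattern

Bridge


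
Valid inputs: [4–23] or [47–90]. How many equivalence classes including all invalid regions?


Valid ranges: [4,23] and [47,90]
Class 1: x < 4 — invalid
Class 2: 4 ≤ x ≤ 23 — valid
Class 3: 23 < x < 47 — invalid (gap between ranges)
Class 4: 47 ≤ x ≤ 90 — valid
Class 5: x > 90 — invalid
Total equivalence classes: 5

5 equivalence classes


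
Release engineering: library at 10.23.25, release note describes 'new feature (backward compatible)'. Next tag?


Current: 10.23.25
Change category: 'new feature (backward compatible)' → minor bump
SemVer rule: minor bump → increment MINOR, reset PATCH to 0 (MAJOR unchanged)
New: 10.24.0

10.24.0
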